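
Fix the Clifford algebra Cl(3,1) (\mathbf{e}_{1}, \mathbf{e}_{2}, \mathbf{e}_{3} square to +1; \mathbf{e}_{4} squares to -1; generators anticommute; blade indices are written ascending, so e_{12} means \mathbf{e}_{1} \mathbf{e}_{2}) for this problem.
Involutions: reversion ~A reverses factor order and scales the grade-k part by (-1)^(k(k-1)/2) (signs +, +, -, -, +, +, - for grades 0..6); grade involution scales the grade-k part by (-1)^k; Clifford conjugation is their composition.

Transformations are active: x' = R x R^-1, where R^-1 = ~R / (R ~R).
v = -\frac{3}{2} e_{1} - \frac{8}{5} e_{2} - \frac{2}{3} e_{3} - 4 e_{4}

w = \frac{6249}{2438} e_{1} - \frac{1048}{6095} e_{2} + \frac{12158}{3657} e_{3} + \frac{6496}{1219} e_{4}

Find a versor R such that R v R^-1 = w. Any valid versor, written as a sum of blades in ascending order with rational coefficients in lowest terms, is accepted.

Equal squares first: v^2 = w^2 = -\frac{9671}{900}. Then v + w = \frac{1296}{1219} e_{1} - \frac{2160}{1219} e_{2} + \frac{3240}{1219} e_{3} + \frac{1620}{1219} e_{4} is a versor taking v to w, provided it is invertible.
Answer: \frac{1296}{1219} e_{1} - \frac{2160}{1219} e_{2} + \frac{3240}{1219} e_{3} + \frac{1620}{1219} e_{4}


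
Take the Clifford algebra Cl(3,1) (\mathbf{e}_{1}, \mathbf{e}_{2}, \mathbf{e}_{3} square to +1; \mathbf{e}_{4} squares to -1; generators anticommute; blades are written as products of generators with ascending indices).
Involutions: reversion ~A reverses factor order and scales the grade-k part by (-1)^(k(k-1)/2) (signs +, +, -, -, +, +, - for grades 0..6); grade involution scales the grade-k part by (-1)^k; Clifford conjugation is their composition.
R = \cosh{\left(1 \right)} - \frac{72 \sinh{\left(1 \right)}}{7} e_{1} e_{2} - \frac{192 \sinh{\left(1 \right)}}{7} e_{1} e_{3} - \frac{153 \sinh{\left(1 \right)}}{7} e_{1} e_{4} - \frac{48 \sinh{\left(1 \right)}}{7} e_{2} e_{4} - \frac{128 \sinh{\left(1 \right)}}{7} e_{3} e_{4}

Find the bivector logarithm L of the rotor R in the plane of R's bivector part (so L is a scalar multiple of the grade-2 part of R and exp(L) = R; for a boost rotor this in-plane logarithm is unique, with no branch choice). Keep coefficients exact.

The scalar part of R is \cosh{\left(1 \right)}, giving the rapidity magnitude (cosh is even); the bivector part supplies orientation, its quotient by sinh of the rapidity is the plane, and L = rapidity * plane — unique in that plane, since flipping both signs leaves L unchanged.
Concretely: cosh(rapidity) = \cosh{\left(1 \right)} gives rapidity = ±1, and since rapidity/sinh(rapidity) is even the sign is immaterial: L = (rapidity/sinh(rapidity)) * <R>_2 = (\frac{1}{\sinh{\left(1 \right)}}) * <R>_2.
Answer: - \frac{72}{7} e_{1} e_{2} - \frac{192}{7} e_{1} e_{3} - \frac{153}{7} e_{1} e_{4} - \frac{48}{7} e_{2} e_{4} - \frac{128}{7} e_{3} e_{4}


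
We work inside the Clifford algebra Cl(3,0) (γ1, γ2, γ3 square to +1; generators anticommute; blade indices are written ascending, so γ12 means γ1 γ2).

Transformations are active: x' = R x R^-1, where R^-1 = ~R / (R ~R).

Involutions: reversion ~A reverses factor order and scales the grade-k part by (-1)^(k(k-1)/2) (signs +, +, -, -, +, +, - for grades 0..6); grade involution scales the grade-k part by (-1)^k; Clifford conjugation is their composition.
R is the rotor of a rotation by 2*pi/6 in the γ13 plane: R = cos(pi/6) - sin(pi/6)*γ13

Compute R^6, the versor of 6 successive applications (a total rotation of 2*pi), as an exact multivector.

Half-angle bookkeeping: 6 applications in γ13 add up to rotor phase 6*pi/6 = pi, so R^6 = cos(pi) - sin(pi)*γ13.
cos(pi) = -1 and sin(pi) = 0, so R^6 = -1. The total rotation 2*pi is 1 full turn, so every vector returns to itself, yet the rotor is -1, on the OTHER sheet of the double cover (an odd number of 2*pi turns).
Answer: -1


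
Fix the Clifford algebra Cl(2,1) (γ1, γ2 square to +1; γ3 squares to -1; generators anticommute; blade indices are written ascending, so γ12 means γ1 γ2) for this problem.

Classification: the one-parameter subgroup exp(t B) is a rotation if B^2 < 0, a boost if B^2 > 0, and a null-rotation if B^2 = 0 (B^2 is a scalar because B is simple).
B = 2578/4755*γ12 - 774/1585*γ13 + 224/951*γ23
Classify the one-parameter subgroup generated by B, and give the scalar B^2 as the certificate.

B^2 term by term: the squares give (2578/4755)^2*(γ12)^2 + (-774/1585)^2*(γ13)^2 + (224/951)^2*(γ23)^2 = 6646084/22610025*(-1) + 599076/2512225*(+1) + 50176/904401*(+1) = 0 (each basis 2-blade squares to minus the product of its generators' squares); cross terms between blades sharing an index anticommute and cancel. So B^2 = 0.
Answer: null-rotation, certificate B^2 = 0. Note: conjugating B changes its blade decomposition but never the scalar B^2 = 0, whose sign settles the classification.


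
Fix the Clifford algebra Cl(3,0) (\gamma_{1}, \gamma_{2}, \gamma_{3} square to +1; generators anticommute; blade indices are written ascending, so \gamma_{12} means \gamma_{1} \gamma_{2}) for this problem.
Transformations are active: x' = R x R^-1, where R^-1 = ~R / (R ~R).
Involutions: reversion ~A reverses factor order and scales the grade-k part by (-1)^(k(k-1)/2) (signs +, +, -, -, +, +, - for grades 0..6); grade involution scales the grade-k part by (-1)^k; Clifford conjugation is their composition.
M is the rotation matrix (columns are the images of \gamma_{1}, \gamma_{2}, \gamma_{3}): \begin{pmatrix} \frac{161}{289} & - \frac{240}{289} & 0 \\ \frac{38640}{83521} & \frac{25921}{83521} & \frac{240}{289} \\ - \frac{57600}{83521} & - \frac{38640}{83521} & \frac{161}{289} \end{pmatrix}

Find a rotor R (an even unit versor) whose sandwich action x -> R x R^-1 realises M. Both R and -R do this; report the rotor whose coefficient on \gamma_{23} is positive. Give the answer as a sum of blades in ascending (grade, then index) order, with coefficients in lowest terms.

Method: write R = a + b12*\gamma_{12} + b13*\gamma_{13} + b23*\gamma_{23} with a^2 + b12^2 + b13^2 + b23^2 = 1 (so R^-1 = ~R). Expanding the columns R e_j ~R gives tr M = 4a^2 - 1 and, from the antisymmetric part, M21 - M12 = -4a*b12, M13 - M31 = 4a*b13, M32 - M23 = -4a*b23.
Here tr M = \frac{118979}{83521}, so a^2 = (1 + tr M)/4 = \frac{50625}{83521} and a = ±\frac{225}{289}. Taking a = \frac{225}{289}: M21 - M12 = \frac{108000}{83521}, M13 - M31 = \frac{57600}{83521}, M32 - M23 = -\frac{108000}{83521}, giving b12 = -\frac{120}{289}, b13 = \frac{64}{289}, b23 = \frac{120}{289}, i.e. R = \frac{225}{289} - \frac{120}{289} \gamma_{12} + \frac{64}{289} \gamma_{13} + \frac{120}{289} \gamma_{23}.
Its \gamma_{23} coefficient is already positive.
Answer: \frac{225}{289} - \frac{120}{289} \gamma_{12} + \frac{64}{289} \gamma_{13} + \frac{120}{289} \gamma_{23}. Why the constraint matters: R and -R act identically through the sandwich — M has trace \frac{118979}{83521} either way — so only the sign condition on \gamma_{23} picks one of the two preimages.


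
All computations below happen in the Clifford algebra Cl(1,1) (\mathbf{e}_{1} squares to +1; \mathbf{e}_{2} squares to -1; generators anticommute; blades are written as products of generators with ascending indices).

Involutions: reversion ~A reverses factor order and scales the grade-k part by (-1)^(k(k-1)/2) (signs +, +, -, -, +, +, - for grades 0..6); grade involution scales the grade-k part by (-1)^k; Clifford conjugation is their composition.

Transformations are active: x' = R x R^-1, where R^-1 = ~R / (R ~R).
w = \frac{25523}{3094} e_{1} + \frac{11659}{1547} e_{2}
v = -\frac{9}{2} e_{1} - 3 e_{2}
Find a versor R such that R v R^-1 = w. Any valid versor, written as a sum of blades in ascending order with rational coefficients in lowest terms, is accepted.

Here q(v) = q(w) = \frac{45}{4}; the classical choice R = v + w = \frac{5800}{1547} e_{1} + \frac{7018}{1547} e_{2} then realises v -> w under the sandwich.
Answer: \frac{5800}{1547} e_{1} + \frac{7018}{1547} e_{2}


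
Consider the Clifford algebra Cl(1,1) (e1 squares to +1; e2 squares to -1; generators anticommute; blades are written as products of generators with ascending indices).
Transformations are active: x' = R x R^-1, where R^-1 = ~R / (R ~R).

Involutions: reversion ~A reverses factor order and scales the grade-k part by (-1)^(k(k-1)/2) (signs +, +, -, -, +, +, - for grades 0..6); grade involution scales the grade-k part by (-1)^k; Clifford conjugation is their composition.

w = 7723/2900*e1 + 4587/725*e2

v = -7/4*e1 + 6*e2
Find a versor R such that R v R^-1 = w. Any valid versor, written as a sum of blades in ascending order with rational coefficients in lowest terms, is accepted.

Key observation: q(v) = q(w) = -527/16 (sandwiches preserve the norm), so R = v + w = 662/725*e1 + 8937/725*e2 works whenever it is invertible — the component of v along it is kept and (v - w)/2 reverses, sending v to w.
Answer: 662/725*e1 + 8937/725*e2


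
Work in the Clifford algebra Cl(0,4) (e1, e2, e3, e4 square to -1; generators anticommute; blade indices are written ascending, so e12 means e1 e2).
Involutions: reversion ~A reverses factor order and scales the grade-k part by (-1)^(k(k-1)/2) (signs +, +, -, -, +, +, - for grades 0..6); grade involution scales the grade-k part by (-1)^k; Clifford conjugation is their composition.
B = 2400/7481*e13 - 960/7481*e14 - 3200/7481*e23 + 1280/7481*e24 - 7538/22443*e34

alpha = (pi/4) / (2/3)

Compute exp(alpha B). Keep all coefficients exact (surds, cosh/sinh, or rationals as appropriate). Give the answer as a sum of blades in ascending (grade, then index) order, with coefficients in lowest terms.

B^2 term by term: the squares give (2400/7481)^2*(e13)^2 + (-960/7481)^2*(e14)^2 + (-3200/7481)^2*(e23)^2 + (1280/7481)^2*(e24)^2 + (-7538/22443)^2*(e34)^2 = 5760000/55965361*(-1) + 921600/55965361*(-1) + 10240000/55965361*(-1) + 1638400/55965361*(-1) + 56821444/503688249*(-1) = -4/9 (each basis 2-blade squares to minus the product of its generators' squares); cross terms between blades sharing an index anticommute and cancel; the commuting (index-disjoint) pairs give grade-4 terms 2*c*c'*(blade product), which cancel blade by blade — e1234: -6144000/55965361 + 6144000/55965361 = 0 — confirming B is simple. So B^2 = -4/9.
B^2 = -4/9 — the series telescopes trigonometrically here: l = 2/3, alpha*l = pi/4, so exp(alpha B) = cos(pi/4) + (sin(pi/4)/(2/3))*B = sqrt(2)/2 + (3*sqrt(2)/4)*B.
Answer: sqrt(2)/2 + 1800*sqrt(2)/7481*e13 - 720*sqrt(2)/7481*e14 - 2400*sqrt(2)/7481*e23 + 960*sqrt(2)/7481*e24 - 3769*sqrt(2)/14962*e34


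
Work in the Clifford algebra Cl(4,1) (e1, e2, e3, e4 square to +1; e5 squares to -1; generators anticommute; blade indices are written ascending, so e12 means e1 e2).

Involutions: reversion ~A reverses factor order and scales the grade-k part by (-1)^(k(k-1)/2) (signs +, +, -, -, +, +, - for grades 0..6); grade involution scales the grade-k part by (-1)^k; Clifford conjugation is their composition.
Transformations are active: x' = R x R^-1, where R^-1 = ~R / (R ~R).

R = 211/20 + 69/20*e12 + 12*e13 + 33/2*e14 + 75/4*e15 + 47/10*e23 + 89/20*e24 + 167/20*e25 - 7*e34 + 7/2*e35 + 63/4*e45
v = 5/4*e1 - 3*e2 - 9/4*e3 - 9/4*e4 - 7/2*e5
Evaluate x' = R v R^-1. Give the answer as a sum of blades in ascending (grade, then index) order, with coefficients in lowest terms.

~R = 211/20 - 69/20*e12 - 12*e13 - 33/2*e14 - 75/4*e15 - 47/10*e23 - 89/20*e24 - 167/20*e25 + 7*e34 - 7/2*e35 - 63/4*e45, and R ~R = -205/4, so R^-1 = ~R / (-205/4).
R v = 347/80*e1 - 1093/40*e2 + 269/80*e3 + 669/80*e4 + 8*e5 + 2729/80*e123 + 473/10*e124 + 4369/80*e125 + 11/8*e134 + 73/16*e135 + 33/8*e145 + 327/16*e234 - 653/80*e235 - 3523/80*e245 - 49/16*e345
Answer: 78377/20500*e1 - 19251/10250*e2 - 37997/20500*e3 - 4177/20500*e4 - 18609/5125*e5


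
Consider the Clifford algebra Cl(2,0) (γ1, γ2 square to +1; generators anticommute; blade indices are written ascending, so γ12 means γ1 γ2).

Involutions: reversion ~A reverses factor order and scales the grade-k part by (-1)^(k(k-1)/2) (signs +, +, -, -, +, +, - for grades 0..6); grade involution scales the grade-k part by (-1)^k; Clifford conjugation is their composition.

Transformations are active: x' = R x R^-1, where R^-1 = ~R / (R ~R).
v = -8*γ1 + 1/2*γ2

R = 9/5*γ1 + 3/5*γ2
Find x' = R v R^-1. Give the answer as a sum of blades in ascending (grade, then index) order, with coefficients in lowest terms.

~R = 9/5*γ1 + 3/5*γ2, and R ~R = 18/5, so R^-1 = ~R / (18/5).
R v = -141/10 + 57/10*γ12
Answer: -61/10*γ1 - 26/5*γ2


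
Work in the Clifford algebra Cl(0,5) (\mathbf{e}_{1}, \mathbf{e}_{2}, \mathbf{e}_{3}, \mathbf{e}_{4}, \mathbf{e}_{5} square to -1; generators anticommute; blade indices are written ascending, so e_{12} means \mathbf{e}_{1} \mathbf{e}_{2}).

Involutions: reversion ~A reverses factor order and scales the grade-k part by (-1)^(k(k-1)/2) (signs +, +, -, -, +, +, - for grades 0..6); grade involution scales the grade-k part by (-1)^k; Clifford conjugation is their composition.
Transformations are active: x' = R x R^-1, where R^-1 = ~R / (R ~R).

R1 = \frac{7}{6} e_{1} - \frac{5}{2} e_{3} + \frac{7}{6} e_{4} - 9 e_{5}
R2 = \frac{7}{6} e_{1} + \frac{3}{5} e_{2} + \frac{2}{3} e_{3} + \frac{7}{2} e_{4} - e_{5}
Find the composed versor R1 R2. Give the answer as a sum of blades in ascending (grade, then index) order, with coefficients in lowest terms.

Distribute over the terms of R1 (each basis-blade product reordered to ascending indices, repeated generators contracted through their squares):
(\frac{7}{6} e_{1}) R2 = -\frac{49}{36} + \frac{7}{10} e_{12} + \frac{7}{9} e_{13} + \frac{49}{12} e_{14} - \frac{7}{6} e_{15}
(-\frac{5}{2} e_{3}) R2 = \frac{5}{3} + \frac{35}{12} e_{13} + \frac{3}{2} e_{23} - \frac{35}{4} e_{34} + \frac{5}{2} e_{35}
(\frac{7}{6} e_{4}) R2 = -\frac{49}{12} - \frac{49}{36} e_{14} - \frac{7}{10} e_{24} - \frac{7}{9} e_{34} - \frac{7}{6} e_{45}
(-9 e_{5}) R2 = -9 + \frac{21}{2} e_{15} + \frac{27}{5} e_{25} + 6 e_{35} + \frac{63}{2} e_{45}
Summing the partial products and collecting blades:
Answer: -\frac{115}{9} + \frac{7}{10} e_{12} + \frac{133}{36} e_{13} + \frac{49}{18} e_{14} + \frac{28}{3} e_{15} + \frac{3}{2} e_{23} - \frac{7}{10} e_{24} + \frac{27}{5} e_{25} - \frac{343}{36} e_{34} + \frac{17}{2} e_{35} + \frac{91}{3} e_{45}


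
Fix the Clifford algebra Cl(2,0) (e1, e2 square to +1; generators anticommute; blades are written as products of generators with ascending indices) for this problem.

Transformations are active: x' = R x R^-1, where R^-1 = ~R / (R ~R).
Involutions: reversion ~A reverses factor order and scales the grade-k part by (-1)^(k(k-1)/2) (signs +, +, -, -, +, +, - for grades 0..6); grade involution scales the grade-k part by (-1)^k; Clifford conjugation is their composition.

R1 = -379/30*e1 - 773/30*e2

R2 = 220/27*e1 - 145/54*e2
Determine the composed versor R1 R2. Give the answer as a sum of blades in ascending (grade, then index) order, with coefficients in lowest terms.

Distribute over the terms of R1 (each basis-blade product reordered to ascending indices, repeated generators contracted through their squares):
(-379/30*e1) R2 = -8338/81 + 10991/324*e1 e2
(-773/30*e2) R2 = 22417/324 + 17006/81*e1 e2
Summing the partial products and collecting blades:
Answer: -135/4 + 79015/324*e1 e2


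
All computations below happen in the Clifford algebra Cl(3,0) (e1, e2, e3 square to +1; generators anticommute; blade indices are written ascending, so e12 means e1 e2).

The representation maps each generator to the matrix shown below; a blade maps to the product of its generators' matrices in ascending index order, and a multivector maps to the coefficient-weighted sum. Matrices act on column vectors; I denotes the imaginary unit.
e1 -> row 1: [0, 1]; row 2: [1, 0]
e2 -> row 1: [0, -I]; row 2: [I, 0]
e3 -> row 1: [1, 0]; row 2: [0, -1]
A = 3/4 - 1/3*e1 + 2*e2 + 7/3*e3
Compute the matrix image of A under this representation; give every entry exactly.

M = (3/4)*1 + (-1/3)*rho(e1) + (2)*rho(e2) + (7/3)*rho(e3), summed entrywise (1 is the identity matrix):
Answer: row 1: [37/12, -1/3 - 2*I]; row 2: [-1/3 + 2*I, -19/12]


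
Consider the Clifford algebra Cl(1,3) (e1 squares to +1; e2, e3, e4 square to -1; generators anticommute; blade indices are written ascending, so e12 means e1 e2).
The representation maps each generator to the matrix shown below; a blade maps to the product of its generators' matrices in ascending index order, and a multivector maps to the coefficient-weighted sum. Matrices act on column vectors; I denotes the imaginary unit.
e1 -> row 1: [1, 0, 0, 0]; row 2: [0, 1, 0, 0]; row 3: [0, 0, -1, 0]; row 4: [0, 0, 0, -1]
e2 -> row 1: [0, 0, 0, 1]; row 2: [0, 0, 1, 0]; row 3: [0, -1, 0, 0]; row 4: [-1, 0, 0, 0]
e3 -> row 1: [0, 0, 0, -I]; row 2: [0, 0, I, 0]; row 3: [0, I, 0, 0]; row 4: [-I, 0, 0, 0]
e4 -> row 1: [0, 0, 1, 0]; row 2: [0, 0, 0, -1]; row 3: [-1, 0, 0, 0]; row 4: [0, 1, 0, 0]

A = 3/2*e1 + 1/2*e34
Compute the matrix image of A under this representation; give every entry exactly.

Bivector images (products of the table entries): rho(e34) = rho(e3)rho(e4) = row 1: [0, -I, 0, 0]; row 2: [-I, 0, 0, 0]; row 3: [0, 0, 0, -I]; row 4: [0, 0, -I, 0].
M = (3/2)*rho(e1) + (1/2)*rho(e34), summed entrywise:
Answer: row 1: [3/2, -I/2, 0, 0]; row 2: [-I/2, 3/2, 0, 0]; row 3: [0, 0, -3/2, -I/2]; row 4: [0, 0, -I/2, -3/2]


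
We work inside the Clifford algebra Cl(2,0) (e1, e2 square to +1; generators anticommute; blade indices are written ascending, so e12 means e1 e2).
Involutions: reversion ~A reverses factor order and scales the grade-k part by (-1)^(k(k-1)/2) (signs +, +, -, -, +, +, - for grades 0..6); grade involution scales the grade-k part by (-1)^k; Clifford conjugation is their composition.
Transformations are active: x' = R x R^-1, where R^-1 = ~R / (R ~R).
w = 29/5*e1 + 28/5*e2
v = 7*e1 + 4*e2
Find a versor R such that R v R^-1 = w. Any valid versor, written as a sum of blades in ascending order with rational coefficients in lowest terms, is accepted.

Sketch: the shared square 65 makes R = v + w = 64/5*e1 + 48/5*e2 the natural versor; its sandwich fixes that direction, negates (v - w)/2, and sends v to w.
Answer: 64/5*e1 + 48/5*e2


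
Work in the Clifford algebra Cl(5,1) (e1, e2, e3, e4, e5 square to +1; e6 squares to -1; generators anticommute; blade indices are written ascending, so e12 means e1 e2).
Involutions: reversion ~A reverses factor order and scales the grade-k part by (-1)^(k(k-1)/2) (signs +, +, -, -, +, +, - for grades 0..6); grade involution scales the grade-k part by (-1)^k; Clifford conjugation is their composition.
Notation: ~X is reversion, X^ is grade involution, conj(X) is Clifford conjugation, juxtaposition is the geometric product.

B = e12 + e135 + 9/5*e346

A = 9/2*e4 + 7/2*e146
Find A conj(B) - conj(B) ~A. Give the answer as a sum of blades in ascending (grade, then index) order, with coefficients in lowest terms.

first term: 63/10*e13 - 81/10*e36 - 9/2*e124 - 7/2*e246 + 9/2*e1345 - 7/2*e3456
second term: 63/10*e13 - 81/10*e36 - 9/2*e124 - 7/2*e246 - 9/2*e1345 + 7/2*e3456
Answer: 9*e1345 - 7*e3456


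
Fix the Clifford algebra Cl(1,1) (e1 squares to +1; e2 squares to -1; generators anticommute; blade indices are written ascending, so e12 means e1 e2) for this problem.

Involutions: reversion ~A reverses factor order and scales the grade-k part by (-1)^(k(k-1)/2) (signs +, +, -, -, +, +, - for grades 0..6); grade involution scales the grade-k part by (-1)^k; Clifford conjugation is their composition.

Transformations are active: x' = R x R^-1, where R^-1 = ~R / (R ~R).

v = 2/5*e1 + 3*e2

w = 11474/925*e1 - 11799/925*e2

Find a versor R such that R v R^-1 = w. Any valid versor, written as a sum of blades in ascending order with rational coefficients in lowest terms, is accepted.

Why this works: both vectors square to -221/25, so q(v) = q(w) and R = v + w = 11844/925*e1 - 9024/925*e2 carries v to w — its own direction survives, the complement (v - w)/2 flips.
Answer: 11844/925*e1 - 9024/925*e2


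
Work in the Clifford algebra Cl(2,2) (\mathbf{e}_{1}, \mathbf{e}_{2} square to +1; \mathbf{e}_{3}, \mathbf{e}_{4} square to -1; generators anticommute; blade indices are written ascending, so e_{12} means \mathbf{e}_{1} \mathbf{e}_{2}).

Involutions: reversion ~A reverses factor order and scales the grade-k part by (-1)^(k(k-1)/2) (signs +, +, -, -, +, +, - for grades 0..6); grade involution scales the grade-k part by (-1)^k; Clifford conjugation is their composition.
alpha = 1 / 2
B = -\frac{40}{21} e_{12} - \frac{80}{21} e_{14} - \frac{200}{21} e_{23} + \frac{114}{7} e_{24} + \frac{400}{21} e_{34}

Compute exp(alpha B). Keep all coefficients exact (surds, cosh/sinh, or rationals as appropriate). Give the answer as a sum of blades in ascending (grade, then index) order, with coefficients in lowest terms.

B^2 term by term: the squares give (-\frac{40}{21})^2*(e_{12})^2 + (-\frac{80}{21})^2*(e_{14})^2 + (-\frac{200}{21})^2*(e_{23})^2 + (\frac{114}{7})^2*(e_{24})^2 + (\frac{400}{21})^2*(e_{34})^2 = \frac{1600}{441}*(-1) + \frac{6400}{441}*(+1) + \frac{40000}{441}*(+1) + \frac{12996}{49}*(+1) + \frac{160000}{441}*(-1) = 4 (each basis 2-blade squares to minus the product of its generators' squares); cross terms between blades sharing an index anticommute and cancel; the commuting (index-disjoint) pairs give grade-4 terms 2*c*c'*(blade product), which cancel blade by blade — e_{1234}: -\frac{32000}{441} + \frac{32000}{441} = 0 — confirming B is simple. So B^2 = 4.
B^2 = 4 — B^2 > 0, so the exponential closes hyperbolically: l = 2, alpha*l = 1, so exp(alpha B) = cosh(1) + (sinh(1)/2)*B = \cosh{\left(1 \right)} + (\frac{\sinh{\left(1 \right)}}{2})*B.
Answer: \cosh{\left(1 \right)} - \frac{20 \sinh{\left(1 \right)}}{21} e_{12} - \frac{40 \sinh{\left(1 \right)}}{21} e_{14} - \frac{100 \sinh{\left(1 \right)}}{21} e_{23} + \frac{57 \sinh{\left(1 \right)}}{7} e_{24} + \frac{200 \sinh{\left(1 \right)}}{21} e_{34}


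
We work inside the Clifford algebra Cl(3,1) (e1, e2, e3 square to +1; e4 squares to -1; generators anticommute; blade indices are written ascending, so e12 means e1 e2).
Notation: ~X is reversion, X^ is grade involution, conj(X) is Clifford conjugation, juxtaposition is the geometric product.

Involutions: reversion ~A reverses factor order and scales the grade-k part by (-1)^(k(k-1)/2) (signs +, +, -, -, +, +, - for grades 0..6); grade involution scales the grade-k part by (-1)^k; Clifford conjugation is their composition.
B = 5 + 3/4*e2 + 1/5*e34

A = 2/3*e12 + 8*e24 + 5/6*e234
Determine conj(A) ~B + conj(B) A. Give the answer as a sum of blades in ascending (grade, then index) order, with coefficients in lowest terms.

first term: -1/2*e1 - 1/6*e2 + 6*e4 - 10/3*e12 + 8/5*e23 - 40*e24 + 5/8*e34 + 25/6*e234 + 2/15*e1234
second term: 1/2*e1 - 1/6*e2 - 6*e4 + 10/3*e12 + 8/5*e23 + 40*e24 - 5/8*e34 + 25/6*e234 - 2/15*e1234
Answer: -1/3*e2 + 16/5*e23 + 25/3*e234


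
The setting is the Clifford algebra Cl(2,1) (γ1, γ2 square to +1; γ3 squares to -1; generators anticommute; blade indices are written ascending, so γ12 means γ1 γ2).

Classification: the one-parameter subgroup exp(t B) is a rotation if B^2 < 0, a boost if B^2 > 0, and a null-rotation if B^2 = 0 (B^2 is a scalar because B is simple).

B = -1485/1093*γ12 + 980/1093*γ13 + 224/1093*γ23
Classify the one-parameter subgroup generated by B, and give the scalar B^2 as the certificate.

B^2 term by term: the squares give (-1485/1093)^2*(γ12)^2 + (980/1093)^2*(γ13)^2 + (224/1093)^2*(γ23)^2 = 2205225/1194649*(-1) + 960400/1194649*(+1) + 50176/1194649*(+1) = -1 (each basis 2-blade squares to minus the product of its generators' squares); cross terms between blades sharing an index anticommute and cancel. So B^2 = -1.
Answer: rotation, certificate B^2 = -1. Check the certificate: B^2 = -1, and that sign is decisive whatever form B takes.


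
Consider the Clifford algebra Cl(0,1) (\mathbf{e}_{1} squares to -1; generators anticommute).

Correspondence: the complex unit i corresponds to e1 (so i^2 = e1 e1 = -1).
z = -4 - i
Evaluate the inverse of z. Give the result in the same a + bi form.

In blades: z = -4 - e_{1}.
With qbar = -4 + e_{1} (scalar fixed, mapped units negated), z qbar = 17 (the sum of squared coefficients), so z^-1 = qbar / (17) = -\frac{4}{17} + \frac{1}{17} e_{1}; translating back:
Answer: -\frac{4}{17} + \frac{1}{17}i


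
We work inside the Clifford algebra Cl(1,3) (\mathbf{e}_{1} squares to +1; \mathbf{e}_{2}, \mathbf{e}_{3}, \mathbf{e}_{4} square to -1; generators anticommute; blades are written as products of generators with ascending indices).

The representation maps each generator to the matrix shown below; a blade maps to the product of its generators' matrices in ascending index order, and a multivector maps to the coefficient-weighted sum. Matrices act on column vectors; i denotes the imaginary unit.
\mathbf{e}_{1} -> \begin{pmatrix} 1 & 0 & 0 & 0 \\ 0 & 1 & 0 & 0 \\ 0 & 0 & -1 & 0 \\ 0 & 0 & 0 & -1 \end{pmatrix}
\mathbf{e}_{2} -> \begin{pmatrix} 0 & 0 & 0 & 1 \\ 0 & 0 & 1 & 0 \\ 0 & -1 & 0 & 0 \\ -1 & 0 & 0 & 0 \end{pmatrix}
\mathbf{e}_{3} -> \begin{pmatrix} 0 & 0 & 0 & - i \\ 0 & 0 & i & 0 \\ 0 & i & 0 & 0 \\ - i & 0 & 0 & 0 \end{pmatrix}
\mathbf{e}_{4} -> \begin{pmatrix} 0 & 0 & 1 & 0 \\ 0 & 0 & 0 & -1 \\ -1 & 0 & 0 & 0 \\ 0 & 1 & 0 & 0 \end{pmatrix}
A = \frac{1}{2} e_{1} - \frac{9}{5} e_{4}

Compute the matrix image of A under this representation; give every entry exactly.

M = (\frac{1}{2})*rho(e_{1}) + (-\frac{9}{5})*rho(e_{4}), summed entrywise:
Answer: \begin{pmatrix} \frac{1}{2} & 0 & - \frac{9}{5} & 0 \\ 0 & \frac{1}{2} & 0 & \frac{9}{5} \\ \frac{9}{5} & 0 & - \frac{1}{2} & 0 \\ 0 & - \frac{9}{5} & 0 & - \frac{1}{2} \end{pmatrix}


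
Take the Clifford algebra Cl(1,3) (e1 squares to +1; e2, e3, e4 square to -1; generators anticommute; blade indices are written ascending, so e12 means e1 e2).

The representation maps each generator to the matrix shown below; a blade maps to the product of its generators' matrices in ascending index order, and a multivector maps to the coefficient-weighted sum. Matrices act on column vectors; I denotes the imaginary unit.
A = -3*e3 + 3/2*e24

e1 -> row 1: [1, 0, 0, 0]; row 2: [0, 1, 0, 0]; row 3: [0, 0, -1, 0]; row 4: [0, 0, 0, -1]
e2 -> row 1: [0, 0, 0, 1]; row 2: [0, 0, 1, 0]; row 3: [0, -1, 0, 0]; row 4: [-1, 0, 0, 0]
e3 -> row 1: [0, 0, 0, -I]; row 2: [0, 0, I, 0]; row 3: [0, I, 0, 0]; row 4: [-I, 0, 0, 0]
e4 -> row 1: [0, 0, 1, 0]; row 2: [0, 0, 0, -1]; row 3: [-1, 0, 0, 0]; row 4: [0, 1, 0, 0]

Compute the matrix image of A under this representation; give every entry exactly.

Bivector images (products of the table entries): rho(e24) = rho(e2)rho(e4) = row 1: [0, 1, 0, 0]; row 2: [-1, 0, 0, 0]; row 3: [0, 0, 0, 1]; row 4: [0, 0, -1, 0].
M = (-3)*rho(e3) + (3/2)*rho(e24), summed entrywise:
Answer: row 1: [0, 3/2, 0, 3*I]; row 2: [-3/2, 0, -3*I, 0]; row 3: [0, -3*I, 0, 3/2]; row 4: [3*I, 0, -3/2, 0]


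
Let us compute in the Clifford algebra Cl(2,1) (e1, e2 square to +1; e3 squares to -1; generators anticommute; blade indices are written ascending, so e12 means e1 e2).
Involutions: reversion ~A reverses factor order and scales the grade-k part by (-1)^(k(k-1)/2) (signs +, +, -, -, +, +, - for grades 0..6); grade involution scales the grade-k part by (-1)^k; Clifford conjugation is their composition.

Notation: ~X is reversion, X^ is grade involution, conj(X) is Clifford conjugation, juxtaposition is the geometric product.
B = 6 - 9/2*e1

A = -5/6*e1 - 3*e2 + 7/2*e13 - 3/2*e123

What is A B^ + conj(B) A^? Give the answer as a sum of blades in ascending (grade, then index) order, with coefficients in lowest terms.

first term: -15/4 - 5*e1 - 18*e2 - 63/4*e3 + 27/2*e12 + 21*e13 - 27/4*e23 - 9*e123
second term: 15/4 + 5*e1 + 18*e2 + 63/4*e3 + 27/2*e12 + 21*e13 + 27/4*e23 + 9*e123
Answer: 27*e12 + 42*e13


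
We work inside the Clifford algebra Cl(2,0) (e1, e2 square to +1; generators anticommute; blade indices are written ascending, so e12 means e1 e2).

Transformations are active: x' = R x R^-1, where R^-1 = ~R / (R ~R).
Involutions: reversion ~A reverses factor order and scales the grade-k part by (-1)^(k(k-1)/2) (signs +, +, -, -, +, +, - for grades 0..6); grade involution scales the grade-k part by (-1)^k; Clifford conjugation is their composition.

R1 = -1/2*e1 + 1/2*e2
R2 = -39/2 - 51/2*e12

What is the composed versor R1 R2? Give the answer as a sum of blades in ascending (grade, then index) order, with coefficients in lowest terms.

Distribute over the terms of R1 (each basis-blade product reordered to ascending indices, repeated generators contracted through their squares):
(-1/2*e1) R2 = 39/4*e1 + 51/4*e2
(1/2*e2) R2 = 51/4*e1 - 39/4*e2
Summing the partial products and collecting blades:
Answer: 45/2*e1 + 3*e2


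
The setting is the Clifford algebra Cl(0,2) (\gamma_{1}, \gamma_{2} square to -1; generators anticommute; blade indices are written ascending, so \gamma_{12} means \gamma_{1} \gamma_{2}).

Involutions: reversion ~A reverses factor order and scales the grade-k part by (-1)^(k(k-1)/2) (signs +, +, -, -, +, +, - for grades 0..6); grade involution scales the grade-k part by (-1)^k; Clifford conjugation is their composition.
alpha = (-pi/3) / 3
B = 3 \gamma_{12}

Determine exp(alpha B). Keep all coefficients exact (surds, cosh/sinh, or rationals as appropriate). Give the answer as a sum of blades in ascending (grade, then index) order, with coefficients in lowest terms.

B^2 = (3)^2*(\gamma_{12})^2 = 9*(-1) = -9 (a basis 2-blade squares to minus the product of its generators' squares).
B^2 = -9 — circular case — the even/odd split gives cos and sin: l = 3, alpha*l = - \frac{\pi}{3}, so exp(alpha B) = cos(- \frac{\pi}{3}) + (sin(- \frac{\pi}{3})/3)*B = \frac{1}{2} + (- \frac{\sqrt{3}}{6})*B.
Answer: \frac{1}{2} - \frac{\sqrt{3}}{2} \gamma_{12}


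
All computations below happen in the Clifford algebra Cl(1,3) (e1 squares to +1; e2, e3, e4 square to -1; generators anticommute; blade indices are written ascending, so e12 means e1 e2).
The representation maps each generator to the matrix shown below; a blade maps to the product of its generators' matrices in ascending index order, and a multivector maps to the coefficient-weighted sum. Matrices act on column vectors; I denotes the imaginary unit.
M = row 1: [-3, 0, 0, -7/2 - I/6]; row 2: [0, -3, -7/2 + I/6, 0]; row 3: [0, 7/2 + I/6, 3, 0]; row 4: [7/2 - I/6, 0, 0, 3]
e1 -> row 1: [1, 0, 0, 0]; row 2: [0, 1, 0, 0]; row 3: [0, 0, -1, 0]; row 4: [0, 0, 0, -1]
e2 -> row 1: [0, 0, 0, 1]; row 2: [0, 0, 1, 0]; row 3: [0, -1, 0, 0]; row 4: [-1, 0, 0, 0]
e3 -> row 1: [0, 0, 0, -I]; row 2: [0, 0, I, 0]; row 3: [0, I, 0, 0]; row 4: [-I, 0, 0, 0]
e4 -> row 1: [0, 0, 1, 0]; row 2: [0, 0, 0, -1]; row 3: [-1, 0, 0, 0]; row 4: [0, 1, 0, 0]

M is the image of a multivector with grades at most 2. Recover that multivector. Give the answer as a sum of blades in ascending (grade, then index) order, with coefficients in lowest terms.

Method: the blade images are trace-orthogonal — tr(rho(e_A) rho(e_B)^-1) = 4 if A = B and 0 otherwise — and rho(e_A)^-1 = (e_A)^2 * rho(e_A) with (e_A)^2 = +1 or -1, so the coefficient of e_A in the preimage is (e_A)^2 * tr(M rho(e_A))/4.
Nonzero projections over blades of grade <= 2: e1: (e1)^2 = +1, tr(M rho(e1)) = -12, coefficient -3; e2: (e2)^2 = -1, tr(M rho(e2)) = 14, coefficient -7/2; e3: (e3)^2 = -1, tr(M rho(e3)) = -2/3, coefficient 1/6. Every other blade of grade <= 2 projects to 0.
Answer: -3*e1 - 7/2*e2 + 1/6*e3


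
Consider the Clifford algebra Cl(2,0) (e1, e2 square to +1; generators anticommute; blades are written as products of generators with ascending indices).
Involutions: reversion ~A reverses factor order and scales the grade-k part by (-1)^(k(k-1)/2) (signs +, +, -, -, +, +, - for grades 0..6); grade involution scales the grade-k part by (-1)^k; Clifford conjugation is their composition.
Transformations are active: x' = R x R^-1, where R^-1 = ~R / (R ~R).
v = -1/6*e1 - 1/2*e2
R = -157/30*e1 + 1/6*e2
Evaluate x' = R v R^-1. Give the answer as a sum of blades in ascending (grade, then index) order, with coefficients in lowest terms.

~R = -157/30*e1 + 1/6*e2, and R ~R = 12337/450, so R^-1 = ~R / (12337/450).
R v = 71/90 + 119/45*e1 e2
Answer: -3319/24674*e1 + 37721/74022*e2


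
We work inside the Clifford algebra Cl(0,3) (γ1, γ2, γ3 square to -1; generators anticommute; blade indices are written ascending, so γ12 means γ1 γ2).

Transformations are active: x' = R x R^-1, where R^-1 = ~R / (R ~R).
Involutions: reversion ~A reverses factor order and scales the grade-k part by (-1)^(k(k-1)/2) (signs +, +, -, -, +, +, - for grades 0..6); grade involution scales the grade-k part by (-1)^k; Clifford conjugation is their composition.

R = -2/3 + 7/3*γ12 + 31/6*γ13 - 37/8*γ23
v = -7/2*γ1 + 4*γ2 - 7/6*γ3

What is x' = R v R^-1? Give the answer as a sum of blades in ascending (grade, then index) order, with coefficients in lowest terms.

~R = -2/3 - 7/3*γ12 - 31/6*γ13 + 37/8*γ23, and R ~R = 10363/192, so R^-1 = ~R / (10363/192).
R v = -35/36*γ1 - 779/48*γ2 - 1289/36*γ3 - 1037/144*γ123
Answer: 20641/4338*γ1 - 4816/2169*γ2 + 6197/4338*γ3


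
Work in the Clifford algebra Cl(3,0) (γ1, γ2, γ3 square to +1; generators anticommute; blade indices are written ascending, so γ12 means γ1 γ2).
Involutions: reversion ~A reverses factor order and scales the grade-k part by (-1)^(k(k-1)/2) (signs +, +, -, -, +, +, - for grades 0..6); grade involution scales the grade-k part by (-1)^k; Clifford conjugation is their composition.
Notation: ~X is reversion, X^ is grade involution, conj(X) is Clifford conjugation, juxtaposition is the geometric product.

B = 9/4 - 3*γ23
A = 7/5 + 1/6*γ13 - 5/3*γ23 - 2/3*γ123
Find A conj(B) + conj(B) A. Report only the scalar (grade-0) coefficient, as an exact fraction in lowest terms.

first term: 163/20 + 2*γ1 - 1/2*γ12 + 3/8*γ13 + 9/20*γ23 - 3/2*γ123
second term: 163/20 + 2*γ1 + 1/2*γ12 + 3/8*γ13 + 9/20*γ23 - 3/2*γ123
Answer: 163/10


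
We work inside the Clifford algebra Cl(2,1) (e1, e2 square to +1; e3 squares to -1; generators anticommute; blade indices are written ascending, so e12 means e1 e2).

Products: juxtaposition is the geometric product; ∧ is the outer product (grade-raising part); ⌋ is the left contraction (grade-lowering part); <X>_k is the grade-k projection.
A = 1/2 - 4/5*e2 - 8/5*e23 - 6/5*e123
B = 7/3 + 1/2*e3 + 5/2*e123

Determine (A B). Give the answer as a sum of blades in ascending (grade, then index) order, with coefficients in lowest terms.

step 1: -11/6 - 4*e1 - 16/15*e2 + 1/4*e3 + 3/5*e12 + 2*e13 - 62/15*e23 - 31/20*e123
Answer: -11/6 - 4*e1 - 16/15*e2 + 1/4*e3 + 3/5*e12 + 2*e13 - 62/15*e23 - 31/20*e123


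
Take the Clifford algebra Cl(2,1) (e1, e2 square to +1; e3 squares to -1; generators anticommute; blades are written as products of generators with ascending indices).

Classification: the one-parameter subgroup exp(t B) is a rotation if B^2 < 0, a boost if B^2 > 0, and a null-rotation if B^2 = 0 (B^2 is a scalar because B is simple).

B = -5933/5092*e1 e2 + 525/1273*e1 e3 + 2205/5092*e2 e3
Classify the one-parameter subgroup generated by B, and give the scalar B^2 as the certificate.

B^2 term by term: the squares give (-5933/5092)^2*(e1 e2)^2 + (525/1273)^2*(e1 e3)^2 + (2205/5092)^2*(e2 e3)^2 = 35200489/25928464*(-1) + 275625/1620529*(+1) + 4862025/25928464*(+1) = -1 (each basis 2-blade squares to minus the product of its generators' squares); cross terms between blades sharing an index anticommute and cancel. So B^2 = -1.
Answer: rotation, certificate B^2 = -1. Certificate logic: -1 is a conjugation-invariant scalar, so its sign fixes rotation versus boost versus null-rotation outright.


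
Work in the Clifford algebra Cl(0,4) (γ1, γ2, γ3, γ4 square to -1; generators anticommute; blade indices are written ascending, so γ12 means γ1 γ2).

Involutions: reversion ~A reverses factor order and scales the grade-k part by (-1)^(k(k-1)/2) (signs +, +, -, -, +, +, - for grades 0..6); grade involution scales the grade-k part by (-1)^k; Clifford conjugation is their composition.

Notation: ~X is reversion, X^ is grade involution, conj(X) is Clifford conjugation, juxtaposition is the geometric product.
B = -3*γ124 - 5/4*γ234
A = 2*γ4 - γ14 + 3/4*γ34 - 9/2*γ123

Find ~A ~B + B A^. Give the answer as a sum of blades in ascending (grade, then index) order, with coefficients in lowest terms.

first term: 63/16*γ2 - 6*γ12 - 45/8*γ14 - 5/2*γ23 - 27/2*γ34 + γ123
second term: 63/16*γ2 - 6*γ12 - 45/8*γ14 - 5/2*γ23 - 27/2*γ34 - γ123
Answer: 63/8*γ2 - 12*γ12 - 45/4*γ14 - 5*γ23 - 27*γ34


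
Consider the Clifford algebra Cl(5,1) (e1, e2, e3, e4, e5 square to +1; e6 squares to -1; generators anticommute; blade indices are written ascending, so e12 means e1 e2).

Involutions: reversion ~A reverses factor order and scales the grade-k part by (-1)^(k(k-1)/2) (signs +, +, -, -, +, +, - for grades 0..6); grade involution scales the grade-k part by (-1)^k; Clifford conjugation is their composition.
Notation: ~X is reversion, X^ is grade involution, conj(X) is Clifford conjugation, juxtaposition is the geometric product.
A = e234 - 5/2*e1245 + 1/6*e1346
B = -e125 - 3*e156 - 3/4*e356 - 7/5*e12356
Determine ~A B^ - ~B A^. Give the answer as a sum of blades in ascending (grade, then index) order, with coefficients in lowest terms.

first term: 5/2*e4 + 1/8*e145 + 7/30*e245 + 15/2*e246 - 1/2*e345 + 7/2*e346 + e1345 - 7/5*e1456 + 3/4*e2456 - 15/8*e12346 - 1/6*e23456 + 3*e123456
second term: -5/2*e4 + 1/8*e145 + 7/30*e245 + 15/2*e246 - 1/2*e345 + 7/2*e346 + e1345 - 7/5*e1456 + 3/4*e2456 + 15/8*e12346 + 1/6*e23456 - 3*e123456
Answer: 5*e4 - 15/4*e12346 - 1/3*e23456 + 6*e123456


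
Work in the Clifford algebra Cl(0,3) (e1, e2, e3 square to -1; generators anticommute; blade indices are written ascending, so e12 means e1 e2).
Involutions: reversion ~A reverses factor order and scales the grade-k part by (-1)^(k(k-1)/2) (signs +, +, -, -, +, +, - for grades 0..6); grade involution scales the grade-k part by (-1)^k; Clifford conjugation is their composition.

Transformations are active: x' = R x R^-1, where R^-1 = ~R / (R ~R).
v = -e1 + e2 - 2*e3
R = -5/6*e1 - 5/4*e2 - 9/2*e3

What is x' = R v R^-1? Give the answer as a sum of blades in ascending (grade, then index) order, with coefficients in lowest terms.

~R = -5/6*e1 - 5/4*e2 - 9/2*e3, and R ~R = -3241/144, so R^-1 = ~R / (-3241/144).
R v = -103/12 - 25/12*e12 - 17/6*e13 + 7*e23
Answer: 1181/3241*e1 - 6331/3241*e2 - 4642/3241*e3


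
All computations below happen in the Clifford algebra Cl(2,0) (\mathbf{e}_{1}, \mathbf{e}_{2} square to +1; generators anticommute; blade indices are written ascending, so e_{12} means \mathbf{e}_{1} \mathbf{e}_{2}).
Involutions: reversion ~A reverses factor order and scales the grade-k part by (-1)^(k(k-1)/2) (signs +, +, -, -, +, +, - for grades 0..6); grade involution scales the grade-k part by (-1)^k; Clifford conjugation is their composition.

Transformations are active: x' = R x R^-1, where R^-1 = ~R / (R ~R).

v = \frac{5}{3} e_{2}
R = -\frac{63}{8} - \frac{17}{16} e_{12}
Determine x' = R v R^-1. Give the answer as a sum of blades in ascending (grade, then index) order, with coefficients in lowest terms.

~R = -\frac{63}{8} + \frac{17}{16} e_{12}, and R ~R = \frac{16165}{256}, so R^-1 = ~R / (\frac{16165}{256}).
R v = -\frac{85}{48} e_{1} - \frac{105}{8} e_{2}
Answer: \frac{1428}{3233} e_{1} + \frac{15587}{9699} e_{2}


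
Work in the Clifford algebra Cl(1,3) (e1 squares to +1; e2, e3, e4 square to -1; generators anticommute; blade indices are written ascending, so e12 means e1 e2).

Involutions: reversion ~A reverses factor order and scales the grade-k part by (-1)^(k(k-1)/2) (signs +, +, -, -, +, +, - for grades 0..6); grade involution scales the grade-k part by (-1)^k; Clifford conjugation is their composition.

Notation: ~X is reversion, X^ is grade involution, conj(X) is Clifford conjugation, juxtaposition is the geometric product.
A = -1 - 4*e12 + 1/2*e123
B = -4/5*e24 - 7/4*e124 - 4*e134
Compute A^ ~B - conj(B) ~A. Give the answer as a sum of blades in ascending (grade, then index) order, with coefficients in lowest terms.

first term: -7*e4 + 16/5*e14 + 6/5*e24 - 7/8*e34 - 7/4*e124 - 22/5*e134 + 16*e234
second term: -7*e4 + 16/5*e14 + 6/5*e24 - 7/8*e34 + 7/4*e124 + 22/5*e134 - 16*e234
Answer: -7/2*e124 - 44/5*e134 + 32*e234
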